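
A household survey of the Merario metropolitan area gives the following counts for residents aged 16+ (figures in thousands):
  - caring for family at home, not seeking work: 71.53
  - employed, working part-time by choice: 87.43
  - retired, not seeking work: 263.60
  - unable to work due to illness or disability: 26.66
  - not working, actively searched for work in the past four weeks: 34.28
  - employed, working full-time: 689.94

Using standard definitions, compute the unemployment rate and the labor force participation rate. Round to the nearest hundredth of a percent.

Unemployment rate ≈ 4.22%; labor force participation rate ≈ 69.17%.

Employed = 87.43 + 689.94 = 777.37 thousand.
Unemployed = 34.28 thousand.
Labor force = 777.37 + 34.28 = 811.65 thousand.
Not in labor force = 71.53 + 263.60 + 26.66 = 361.79 thousand (those not working and not actively searching are outside the labor force).
Civilian working-age population = 811.65 + 361.79 = 1,173.44 thousand.
Unemployment rate = 34.28 / 811.65 = 4.22%.
Labor force participation rate = 811.65 / 1,173.44 = 69.17%.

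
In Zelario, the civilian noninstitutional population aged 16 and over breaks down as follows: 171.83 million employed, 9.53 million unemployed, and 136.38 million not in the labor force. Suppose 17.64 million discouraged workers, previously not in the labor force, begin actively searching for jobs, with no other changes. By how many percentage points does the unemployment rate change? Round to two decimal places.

The unemployment rate changes by +8.40 percentage points.

Initially, labor force = 171.83 + 9.53 = 181.36 million, so u = 9.53/181.36 = 5.25%.
After the change, unemployed and labor force both rise by 17.64 → E = 171.83, U = 27.17, labor force = 199.00 million.
New unemployment rate = 27.17 / 199.00 = 13.65%.
Change = 13.65% − 5.25% = +8.40 percentage points.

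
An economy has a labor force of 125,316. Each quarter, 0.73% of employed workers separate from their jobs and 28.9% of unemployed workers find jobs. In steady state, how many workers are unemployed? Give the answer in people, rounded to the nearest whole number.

Steady-state unemployment rate u* = s/(s+f) = 0.73/(0.73+28.9) = 0.024637.
Unemployed = u* × labor force = 0.024637 × 125,316 ≈ 3,087.

About 3,087 are unemployed in steady state.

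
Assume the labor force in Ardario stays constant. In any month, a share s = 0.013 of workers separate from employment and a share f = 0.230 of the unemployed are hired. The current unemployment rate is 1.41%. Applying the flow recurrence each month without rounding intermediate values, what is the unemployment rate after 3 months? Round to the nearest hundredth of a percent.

With a fixed labor force, u_{t+1} = u_t + s·(1−u_t) − f·u_t = u_t·(1−s−f) + s.
Here 1−s−f = 0.757 and s = 0.013.
u_1 = 0.014100 × 0.757 + 0.013 = 0.023674.
u_2 = 0.023674 × 0.757 + 0.013 = 0.030921.
u_3 = 0.030921 × 0.757 + 0.013 = 0.036407.

Unemployment rate after three months ≈ 3.64%.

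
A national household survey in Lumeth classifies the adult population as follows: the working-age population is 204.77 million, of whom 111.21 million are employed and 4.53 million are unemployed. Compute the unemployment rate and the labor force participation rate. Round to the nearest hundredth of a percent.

Unemployment rate ≈ 3.91%; labor force participation rate ≈ 56.52%.

Labor force = employed + unemployed = 111.21 + 4.53 = 115.74 million.
Unemployment rate = 4.53 / 115.74 = 3.91%.
Labor force participation rate = 115.74 / 204.77 = 56.52%.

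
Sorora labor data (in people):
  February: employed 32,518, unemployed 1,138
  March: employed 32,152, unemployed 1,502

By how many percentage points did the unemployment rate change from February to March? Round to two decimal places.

The unemployment rate changed by +1.08 percentage points.

February: labor force = 32,518 + 1,138 = 33,656; u = 1,138/33,656 = 3.38%.
March: labor force = 32,152 + 1,502 = 33,654; u = 1,502/33,654 = 4.46%.
Change = 4.46% − 3.38% = +1.08 pp.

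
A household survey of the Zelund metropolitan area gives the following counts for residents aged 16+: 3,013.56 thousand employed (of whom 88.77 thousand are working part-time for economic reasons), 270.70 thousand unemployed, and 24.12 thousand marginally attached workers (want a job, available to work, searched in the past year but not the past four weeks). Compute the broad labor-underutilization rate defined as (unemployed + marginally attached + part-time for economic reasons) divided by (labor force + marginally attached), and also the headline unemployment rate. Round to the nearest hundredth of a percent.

Broad underutilization rate ≈ 11.59%; headline unemployment rate ≈ 8.24%.

Labor force = 3,013.56 + 270.70 = 3,284.26 thousand.
Numerator = 270.70 + 24.12 + 88.77 = 383.59 thousand.
Denominator = 3,284.26 + 24.12 = 3,308.38 thousand.
Broad rate = 383.59 / 3,308.38 = 11.59%.
Headline unemployment rate = 270.70 / 3,284.26 = 8.24%.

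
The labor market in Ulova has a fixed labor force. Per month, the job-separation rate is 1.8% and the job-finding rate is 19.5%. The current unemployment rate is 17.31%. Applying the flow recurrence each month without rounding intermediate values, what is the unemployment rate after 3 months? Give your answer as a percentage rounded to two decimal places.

Unemployment rate after three months ≈ 12.77%.

With a fixed labor force, u_{t+1} = u_t + s·(1−u_t) − f·u_t = u_t·(1−s−f) + s.
Here 1−s−f = 0.787 and s = 0.018.
u_1 = 0.173100 × 0.787 + 0.018 = 0.154230.
u_2 = 0.154230 × 0.787 + 0.018 = 0.139379.
u_3 = 0.139379 × 0.787 + 0.018 = 0.127691.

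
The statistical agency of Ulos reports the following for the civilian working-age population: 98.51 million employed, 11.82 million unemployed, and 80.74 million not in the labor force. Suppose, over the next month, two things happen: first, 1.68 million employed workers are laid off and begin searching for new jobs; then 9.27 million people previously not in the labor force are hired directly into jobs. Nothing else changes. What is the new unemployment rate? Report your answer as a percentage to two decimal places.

Initially, labor force = 98.51 + 11.82 = 110.33 million, so u = 11.82/110.33 = 10.71%.
After the first change, employed falls and unemployed rises by 1.68; labor force unchanged → E = 96.83, U = 13.50, labor force = 110.33 million.
After the second change, employed and labor force both rise by 9.27; unemployed unchanged → E = 106.10, U = 13.50, labor force = 119.60 million.
New unemployment rate = 13.50 / 119.60 = 11.29%.

New unemployment rate ≈ 11.29%.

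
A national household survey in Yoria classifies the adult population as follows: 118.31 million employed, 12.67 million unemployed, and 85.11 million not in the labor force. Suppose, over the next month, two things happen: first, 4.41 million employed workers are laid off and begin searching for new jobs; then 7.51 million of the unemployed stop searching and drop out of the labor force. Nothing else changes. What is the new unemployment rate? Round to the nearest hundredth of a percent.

New unemployment rate ≈ 7.75%.

Initially, labor force = 118.31 + 12.67 = 130.98 million, so u = 12.67/130.98 = 9.67%.
After the first change, employed falls and unemployed rises by 4.41; labor force unchanged → E = 113.90, U = 17.08, labor force = 130.98 million.
After the second change, unemployed and labor force both fall by 7.51 → E = 113.90, U = 9.57, labor force = 123.47 million.
New unemployment rate = 9.57 / 123.47 = 7.75%.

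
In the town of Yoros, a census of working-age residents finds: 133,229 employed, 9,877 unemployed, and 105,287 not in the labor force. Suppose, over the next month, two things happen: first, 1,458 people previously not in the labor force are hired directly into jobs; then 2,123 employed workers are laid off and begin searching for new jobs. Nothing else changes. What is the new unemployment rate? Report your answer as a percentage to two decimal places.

Initially, labor force = 133,229 + 9,877 = 143,106, so u = 9,877/143,106 = 6.90%.
After the first change, employed and labor force both rise by 1,458; unemployed unchanged → E = 134,687, U = 9,877, labor force = 144,564.
After the second change, employed falls and unemployed rises by 2,123; labor force unchanged → E = 132,564, U = 12,000, labor force = 144,564.
New unemployment rate = 12,000 / 144,564 = 8.30%.

New unemployment rate ≈ 8.30%.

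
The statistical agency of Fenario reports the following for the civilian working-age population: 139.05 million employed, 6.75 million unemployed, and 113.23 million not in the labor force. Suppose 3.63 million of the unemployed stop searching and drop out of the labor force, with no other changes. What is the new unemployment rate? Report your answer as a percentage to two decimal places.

New unemployment rate ≈ 2.19%.

Initially, labor force = 139.05 + 6.75 = 145.80 million, so u = 6.75/145.80 = 4.63%.
After the change, unemployed and labor force both fall by 3.63 → E = 139.05, U = 3.12, labor force = 142.17 million.
New unemployment rate = 3.12 / 142.17 = 2.19%.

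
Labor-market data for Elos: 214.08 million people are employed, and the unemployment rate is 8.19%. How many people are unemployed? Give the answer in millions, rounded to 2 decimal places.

Let U be the number unemployed. The labor force is E + U, and U/(E+U) = 0.0819.
So U = 0.0819 × 214.08 / (1 − 0.0819) = 17.5332 / 0.9181 ≈ 19.10 million.

About 19.10 million are unemployed.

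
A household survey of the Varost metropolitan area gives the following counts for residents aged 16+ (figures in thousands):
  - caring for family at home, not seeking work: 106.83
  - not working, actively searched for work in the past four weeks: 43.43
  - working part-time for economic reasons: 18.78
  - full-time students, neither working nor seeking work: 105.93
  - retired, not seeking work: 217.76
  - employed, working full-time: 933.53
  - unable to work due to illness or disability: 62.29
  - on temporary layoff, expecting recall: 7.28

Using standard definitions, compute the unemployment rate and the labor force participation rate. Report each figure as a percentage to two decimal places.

Unemployment rate ≈ 5.06%; labor force participation rate ≈ 67.05%.

Employed = 18.78 + 933.53 = 952.31 thousand (anyone who worked, including part-time for economic reasons, counts as employed).
Unemployed = 43.43 + 7.28 = 50.71 thousand (jobless and actively searching, or on temporary layoff).
Labor force = 952.31 + 50.71 = 1,003.02 thousand.
Not in labor force = 106.83 + 105.93 + 217.76 + 62.29 = 492.81 thousand (those not working and not actively searching are outside the labor force).
Civilian working-age population = 1,003.02 + 492.81 = 1,495.83 thousand.
Unemployment rate = 50.71 / 1,003.02 = 5.06%.
Labor force participation rate = 1,003.02 / 1,495.83 = 67.05%.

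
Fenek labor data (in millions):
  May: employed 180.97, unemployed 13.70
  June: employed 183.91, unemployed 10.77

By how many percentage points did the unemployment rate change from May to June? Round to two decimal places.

May: labor force = 180.97 + 13.70 = 194.67; u = 13.70/194.67 = 7.04%.
June: labor force = 183.91 + 10.77 = 194.68; u = 10.77/194.68 = 5.53%.
Change = 5.53% − 7.04% = −1.51 pp.

The unemployment rate changed by −1.51 percentage points.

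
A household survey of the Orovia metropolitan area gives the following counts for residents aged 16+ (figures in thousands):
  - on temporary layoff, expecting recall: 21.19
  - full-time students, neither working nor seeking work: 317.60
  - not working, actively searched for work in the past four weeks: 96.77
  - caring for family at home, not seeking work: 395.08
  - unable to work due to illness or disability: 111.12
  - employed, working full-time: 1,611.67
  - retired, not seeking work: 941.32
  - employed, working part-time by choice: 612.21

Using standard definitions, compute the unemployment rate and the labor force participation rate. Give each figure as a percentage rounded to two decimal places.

Unemployment rate ≈ 5.04%; labor force participation rate ≈ 57.02%.

Employed = 1,611.67 + 612.21 = 2,223.88 thousand.
Unemployed = 21.19 + 96.77 = 117.96 thousand (jobless and actively searching, or on temporary layoff).
Labor force = 2,223.88 + 117.96 = 2,341.84 thousand.
Not in labor force = 317.60 + 395.08 + 111.12 + 941.32 = 1,765.12 thousand (those not working and not actively searching are outside the labor force).
Civilian working-age population = 2,341.84 + 1,765.12 = 4,106.96 thousand.
Unemployment rate = 117.96 / 2,341.84 = 5.04%.
Labor force participation rate = 2,341.84 / 4,106.96 = 57.02%.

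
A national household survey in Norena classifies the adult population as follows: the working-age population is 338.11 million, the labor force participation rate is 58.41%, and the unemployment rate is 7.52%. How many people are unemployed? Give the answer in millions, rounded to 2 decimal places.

Labor force = 0.5841 × 338.11 = 197.49 million.
Unemployed = 0.0752 × 197.49 ≈ 14.85 million.

About 14.85 million are unemployed.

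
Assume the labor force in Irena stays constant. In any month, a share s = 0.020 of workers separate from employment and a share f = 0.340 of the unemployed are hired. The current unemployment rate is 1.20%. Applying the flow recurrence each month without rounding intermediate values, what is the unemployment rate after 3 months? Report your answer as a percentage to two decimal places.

Unemployment rate after three months ≈ 4.41%.

With a fixed labor force, u_{t+1} = u_t + s·(1−u_t) − f·u_t = u_t·(1−s−f) + s.
Here 1−s−f = 0.640 and s = 0.020.
u_1 = 0.012000 × 0.640 + 0.020 = 0.027680.
u_2 = 0.027680 × 0.640 + 0.020 = 0.037715.
u_3 = 0.037715 × 0.640 + 0.020 = 0.044138.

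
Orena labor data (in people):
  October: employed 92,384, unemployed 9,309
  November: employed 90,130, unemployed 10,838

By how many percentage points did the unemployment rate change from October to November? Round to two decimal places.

The unemployment rate changed by +1.58 percentage points.

October: labor force = 92,384 + 9,309 = 101,693; u = 9,309/101,693 = 9.15%.
November: labor force = 90,130 + 10,838 = 100,968; u = 10,838/100,968 = 10.73%.
Change = 10.73% − 9.15% = +1.58 pp.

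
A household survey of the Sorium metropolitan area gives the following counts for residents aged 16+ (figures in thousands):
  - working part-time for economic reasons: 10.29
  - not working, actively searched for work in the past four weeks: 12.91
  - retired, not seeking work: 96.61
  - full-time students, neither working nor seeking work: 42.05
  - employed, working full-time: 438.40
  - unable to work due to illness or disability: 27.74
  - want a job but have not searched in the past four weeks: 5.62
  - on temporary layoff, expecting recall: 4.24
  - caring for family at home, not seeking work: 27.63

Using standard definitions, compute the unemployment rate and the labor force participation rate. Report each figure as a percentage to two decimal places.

Employed = 10.29 + 438.40 = 448.69 thousand (anyone who worked, including part-time for economic reasons, counts as employed).
Unemployed = 12.91 + 4.24 = 17.15 thousand (jobless and actively searching, or on temporary layoff).
Labor force = 448.69 + 17.15 = 465.84 thousand.
Not in labor force = 96.61 + 42.05 + 27.74 + 5.62 + 27.63 = 199.65 thousand (those not working and not actively searching are outside the labor force — including those who want a job but have given up searching).
Civilian working-age population = 465.84 + 199.65 = 665.49 thousand.
Unemployment rate = 17.15 / 465.84 = 3.68%.
Labor force participation rate = 465.84 / 665.49 = 70.00%.

Unemployment rate ≈ 3.68%; labor force participation rate ≈ 70.00%.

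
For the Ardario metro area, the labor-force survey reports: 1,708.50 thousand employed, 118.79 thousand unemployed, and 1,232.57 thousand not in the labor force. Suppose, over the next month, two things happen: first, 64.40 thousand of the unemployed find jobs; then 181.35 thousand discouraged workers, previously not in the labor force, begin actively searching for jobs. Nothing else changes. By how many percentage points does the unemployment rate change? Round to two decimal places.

The unemployment rate changes by +5.24 percentage points.

Initially, labor force = 1,708.50 + 118.79 = 1,827.29 thousand, so u = 118.79/1,827.29 = 6.50%.
After the first change, unemployed falls and employed rises by 64.40; labor force unchanged → E = 1,772.90, U = 54.39, labor force = 1,827.29 thousand.
After the second change, unemployed and labor force both rise by 181.35 → E = 1,772.90, U = 235.74, labor force = 2,008.64 thousand.
New unemployment rate = 235.74 / 2,008.64 = 11.74%.
Change = 11.74% − 6.50% = +5.24 percentage points.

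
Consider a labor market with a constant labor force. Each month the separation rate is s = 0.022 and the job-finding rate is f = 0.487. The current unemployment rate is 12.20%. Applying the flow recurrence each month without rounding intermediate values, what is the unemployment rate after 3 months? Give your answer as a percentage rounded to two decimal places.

With a fixed labor force, u_{t+1} = u_t + s·(1−u_t) − f·u_t = u_t·(1−s−f) + s.
Here 1−s−f = 0.491 and s = 0.022.
u_1 = 0.122000 × 0.491 + 0.022 = 0.081902.
u_2 = 0.081902 × 0.491 + 0.022 = 0.062214.
u_3 = 0.062214 × 0.491 + 0.022 = 0.052547.

Unemployment rate after three months ≈ 5.25%.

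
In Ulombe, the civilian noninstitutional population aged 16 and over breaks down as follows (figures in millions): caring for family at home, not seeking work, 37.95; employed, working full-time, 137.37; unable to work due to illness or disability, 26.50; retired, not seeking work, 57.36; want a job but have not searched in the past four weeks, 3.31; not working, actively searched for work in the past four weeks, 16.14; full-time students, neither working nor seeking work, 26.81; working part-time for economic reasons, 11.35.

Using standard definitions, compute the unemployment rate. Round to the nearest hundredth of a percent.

Employed = 137.37 + 11.35 = 148.72 million (anyone who worked, including part-time for economic reasons, counts as employed).
Unemployed = 16.14 million.
Labor force = 148.72 + 16.14 = 164.86 million.
Unemployment rate = 16.14 / 164.86 = 9.79%.

Unemployment rate ≈ 9.79%.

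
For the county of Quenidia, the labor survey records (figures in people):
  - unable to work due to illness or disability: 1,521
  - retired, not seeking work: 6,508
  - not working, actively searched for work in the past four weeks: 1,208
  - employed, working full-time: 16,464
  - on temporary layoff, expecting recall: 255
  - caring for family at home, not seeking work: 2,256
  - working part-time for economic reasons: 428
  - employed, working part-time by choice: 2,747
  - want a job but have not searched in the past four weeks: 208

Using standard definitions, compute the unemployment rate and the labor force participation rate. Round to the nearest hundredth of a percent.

Employed = 16,464 + 428 + 2,747 = 19,639 (anyone who worked, including part-time for economic reasons, counts as employed).
Unemployed = 1,208 + 255 = 1,463 (jobless and actively searching, or on temporary layoff).
Labor force = 19,639 + 1,463 = 21,102.
Not in labor force = 1,521 + 6,508 + 2,256 + 208 = 10,493 (those not working and not actively searching are outside the labor force — including those who want a job but have given up searching).
Civilian working-age population = 21,102 + 10,493 = 31,595.
Unemployment rate = 1,463 / 21,102 = 6.93%.
Labor force participation rate = 21,102 / 31,595 = 66.79%.

Unemployment rate ≈ 6.93%; labor force participation rate ≈ 66.79%.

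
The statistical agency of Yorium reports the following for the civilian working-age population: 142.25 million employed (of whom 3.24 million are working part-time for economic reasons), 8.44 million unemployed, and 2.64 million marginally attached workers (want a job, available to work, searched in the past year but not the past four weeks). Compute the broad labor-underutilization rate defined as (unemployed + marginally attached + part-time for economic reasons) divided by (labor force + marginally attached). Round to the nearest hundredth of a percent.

Labor force = 142.25 + 8.44 = 150.69 million.
Numerator = 8.44 + 2.64 + 3.24 = 14.32 million.
Denominator = 150.69 + 2.64 = 153.33 million.
Broad rate = 14.32 / 153.33 = 9.34%.

Broad underutilization rate ≈ 9.34%.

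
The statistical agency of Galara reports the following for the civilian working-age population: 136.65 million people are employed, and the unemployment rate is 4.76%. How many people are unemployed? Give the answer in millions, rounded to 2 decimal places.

Let U be the number unemployed. The labor force is E + U, and U/(E+U) = 0.0476.
So U = 0.0476 × 136.65 / (1 − 0.0476) = 6.5045 / 0.9524 ≈ 6.83 million.

About 6.83 million are unemployed.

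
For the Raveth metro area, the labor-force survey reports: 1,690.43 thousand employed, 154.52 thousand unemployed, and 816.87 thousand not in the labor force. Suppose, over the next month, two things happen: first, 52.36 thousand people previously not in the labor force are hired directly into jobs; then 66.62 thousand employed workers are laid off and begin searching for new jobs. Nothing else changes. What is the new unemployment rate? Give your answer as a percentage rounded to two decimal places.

New unemployment rate ≈ 11.66%.

Initially, labor force = 1,690.43 + 154.52 = 1,844.95 thousand, so u = 154.52/1,844.95 = 8.38%.
After the first change, employed and labor force both rise by 52.36; unemployed unchanged → E = 1,742.79, U = 154.52, labor force = 1,897.31 thousand.
After the second change, employed falls and unemployed rises by 66.62; labor force unchanged → E = 1,676.17, U = 221.14, labor force = 1,897.31 thousand.
New unemployment rate = 221.14 / 1,897.31 = 11.66%.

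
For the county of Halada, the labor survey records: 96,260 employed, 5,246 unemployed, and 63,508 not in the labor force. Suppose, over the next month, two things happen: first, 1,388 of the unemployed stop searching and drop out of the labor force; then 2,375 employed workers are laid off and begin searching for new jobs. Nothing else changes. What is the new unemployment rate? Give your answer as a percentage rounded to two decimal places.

Initially, labor force = 96,260 + 5,246 = 101,506, so u = 5,246/101,506 = 5.17%.
After the first change, unemployed and labor force both fall by 1,388 → E = 96,260, U = 3,858, labor force = 100,118.
After the second change, employed falls and unemployed rises by 2,375; labor force unchanged → E = 93,885, U = 6,233, labor force = 100,118.
New unemployment rate = 6,233 / 100,118 = 6.23%.

New unemployment rate ≈ 6.23%.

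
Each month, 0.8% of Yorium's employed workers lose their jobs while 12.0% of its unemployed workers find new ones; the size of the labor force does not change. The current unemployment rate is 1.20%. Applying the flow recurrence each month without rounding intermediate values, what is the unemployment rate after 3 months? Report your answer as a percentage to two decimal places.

Unemployment rate after three months ≈ 2.90%.

With a fixed labor force, u_{t+1} = u_t + s·(1−u_t) − f·u_t = u_t·(1−s−f) + s.
Here 1−s−f = 0.872 and s = 0.008.
u_1 = 0.012000 × 0.872 + 0.008 = 0.018464.
u_2 = 0.018464 × 0.872 + 0.008 = 0.024101.
u_3 = 0.024101 × 0.872 + 0.008 = 0.029016.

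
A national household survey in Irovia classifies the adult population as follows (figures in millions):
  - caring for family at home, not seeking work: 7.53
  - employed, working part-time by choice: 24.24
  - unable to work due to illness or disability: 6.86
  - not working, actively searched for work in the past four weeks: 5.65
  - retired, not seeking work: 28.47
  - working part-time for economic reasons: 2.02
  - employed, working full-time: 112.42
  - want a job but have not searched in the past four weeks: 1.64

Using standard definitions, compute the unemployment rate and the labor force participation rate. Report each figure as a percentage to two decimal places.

Unemployment rate ≈ 3.91%; labor force participation rate ≈ 76.43%.

Employed = 24.24 + 2.02 + 112.42 = 138.68 million (anyone who worked, including part-time for economic reasons, counts as employed).
Unemployed = 5.65 million.
Labor force = 138.68 + 5.65 = 144.33 million.
Not in labor force = 7.53 + 6.86 + 28.47 + 1.64 = 44.50 million (those not working and not actively searching are outside the labor force — including those who want a job but have given up searching).
Civilian working-age population = 144.33 + 44.50 = 188.83 million.
Unemployment rate = 5.65 / 144.33 = 3.91%.
Labor force participation rate = 144.33 / 188.83 = 76.43%.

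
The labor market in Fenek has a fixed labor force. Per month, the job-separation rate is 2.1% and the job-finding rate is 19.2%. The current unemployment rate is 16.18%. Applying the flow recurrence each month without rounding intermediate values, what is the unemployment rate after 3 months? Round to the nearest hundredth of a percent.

Unemployment rate after three months ≈ 12.94%.

With a fixed labor force, u_{t+1} = u_t + s·(1−u_t) − f·u_t = u_t·(1−s−f) + s.
Here 1−s−f = 0.787 and s = 0.021.
u_1 = 0.161800 × 0.787 + 0.021 = 0.148337.
u_2 = 0.148337 × 0.787 + 0.021 = 0.137741.
u_3 = 0.137741 × 0.787 + 0.021 = 0.129402.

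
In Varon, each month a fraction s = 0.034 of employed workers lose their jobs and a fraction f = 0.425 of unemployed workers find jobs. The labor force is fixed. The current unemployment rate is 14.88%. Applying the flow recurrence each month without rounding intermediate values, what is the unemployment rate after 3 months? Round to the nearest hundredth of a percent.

With a fixed labor force, u_{t+1} = u_t + s·(1−u_t) − f·u_t = u_t·(1−s−f) + s.
Here 1−s−f = 0.541 and s = 0.034.
u_1 = 0.148800 × 0.541 + 0.034 = 0.114501.
u_2 = 0.114501 × 0.541 + 0.034 = 0.095945.
u_3 = 0.095945 × 0.541 + 0.034 = 0.085906.

Unemployment rate after three months ≈ 8.59%.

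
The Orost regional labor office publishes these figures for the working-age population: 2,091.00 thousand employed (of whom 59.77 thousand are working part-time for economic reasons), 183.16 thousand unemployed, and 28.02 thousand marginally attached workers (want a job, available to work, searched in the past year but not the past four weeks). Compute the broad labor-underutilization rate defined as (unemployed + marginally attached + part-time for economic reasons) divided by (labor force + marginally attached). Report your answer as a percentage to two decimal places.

Labor force = 2,091.00 + 183.16 = 2,274.16 thousand.
Numerator = 183.16 + 28.02 + 59.77 = 270.95 thousand.
Denominator = 2,274.16 + 28.02 = 2,302.18 thousand.
Broad rate = 270.95 / 2,302.18 = 11.77%.

Broad underutilization rate ≈ 11.77%.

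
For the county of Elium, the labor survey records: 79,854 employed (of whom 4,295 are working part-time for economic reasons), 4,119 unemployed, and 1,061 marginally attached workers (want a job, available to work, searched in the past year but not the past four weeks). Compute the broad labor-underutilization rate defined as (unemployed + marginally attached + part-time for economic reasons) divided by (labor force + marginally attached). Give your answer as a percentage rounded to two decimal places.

Broad underutilization rate ≈ 11.14%.

Labor force = 79,854 + 4,119 = 83,973.
Numerator = 4,119 + 1,061 + 4,295 = 9,475.
Denominator = 83,973 + 1,061 = 85,034.
Broad rate = 9,475 / 85,034 = 11.14%.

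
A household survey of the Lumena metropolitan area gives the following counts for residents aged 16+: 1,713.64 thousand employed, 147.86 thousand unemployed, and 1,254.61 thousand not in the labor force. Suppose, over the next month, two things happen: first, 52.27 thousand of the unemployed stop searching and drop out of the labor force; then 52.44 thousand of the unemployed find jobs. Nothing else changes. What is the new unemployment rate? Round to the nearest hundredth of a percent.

New unemployment rate ≈ 2.38%.

Initially, labor force = 1,713.64 + 147.86 = 1,861.50 thousand, so u = 147.86/1,861.50 = 7.94%.
After the first change, unemployed and labor force both fall by 52.27 → E = 1,713.64, U = 95.59, labor force = 1,809.23 thousand.
After the second change, unemployed falls and employed rises by 52.44; labor force unchanged → E = 1,766.08, U = 43.15, labor force = 1,809.23 thousand.
New unemployment rate = 43.15 / 1,809.23 = 2.38%.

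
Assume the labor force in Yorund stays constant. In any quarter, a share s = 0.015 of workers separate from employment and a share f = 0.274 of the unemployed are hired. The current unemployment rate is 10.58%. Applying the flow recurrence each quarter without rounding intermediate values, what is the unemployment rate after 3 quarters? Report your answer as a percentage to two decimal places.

Unemployment rate after three quarters ≈ 7.13%.

With a fixed labor force, u_{t+1} = u_t + s·(1−u_t) − f·u_t = u_t·(1−s−f) + s.
Here 1−s−f = 0.711 and s = 0.015.
u_1 = 0.105800 × 0.711 + 0.015 = 0.090224.
u_2 = 0.090224 × 0.711 + 0.015 = 0.079149.
u_3 = 0.079149 × 0.711 + 0.015 = 0.071275.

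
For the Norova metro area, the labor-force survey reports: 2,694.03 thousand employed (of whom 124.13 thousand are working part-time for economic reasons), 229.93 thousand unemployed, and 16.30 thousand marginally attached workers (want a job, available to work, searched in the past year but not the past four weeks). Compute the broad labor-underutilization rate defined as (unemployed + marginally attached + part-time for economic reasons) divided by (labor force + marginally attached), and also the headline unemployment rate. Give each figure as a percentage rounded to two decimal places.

Broad underutilization rate ≈ 12.60%; headline unemployment rate ≈ 7.86%.

Labor force = 2,694.03 + 229.93 = 2,923.96 thousand.
Numerator = 229.93 + 16.30 + 124.13 = 370.36 thousand.
Denominator = 2,923.96 + 16.30 = 2,940.26 thousand.
Broad rate = 370.36 / 2,940.26 = 12.60%.
Headline unemployment rate = 229.93 / 2,923.96 = 7.86%.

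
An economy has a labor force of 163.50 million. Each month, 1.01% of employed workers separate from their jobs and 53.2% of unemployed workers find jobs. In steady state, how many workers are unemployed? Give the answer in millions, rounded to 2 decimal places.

About 3.05 million are unemployed in steady state.

Steady-state unemployment rate u* = s/(s+f) = 1.01/(1.01+53.2) = 0.018631.
Unemployed = u* × labor force = 0.018631 × 163.50 ≈ 3.05 million.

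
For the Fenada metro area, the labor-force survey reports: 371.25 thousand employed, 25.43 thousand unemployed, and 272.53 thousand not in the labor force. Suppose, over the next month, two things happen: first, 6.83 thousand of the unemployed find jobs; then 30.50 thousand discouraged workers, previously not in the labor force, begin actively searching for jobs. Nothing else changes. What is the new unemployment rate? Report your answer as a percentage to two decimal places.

Initially, labor force = 371.25 + 25.43 = 396.68 thousand, so u = 25.43/396.68 = 6.41%.
After the first change, unemployed falls and employed rises by 6.83; labor force unchanged → E = 378.08, U = 18.60, labor force = 396.68 thousand.
After the second change, unemployed and labor force both rise by 30.50 → E = 378.08, U = 49.10, labor force = 427.18 thousand.
New unemployment rate = 49.10 / 427.18 = 11.49%.

New unemployment rate ≈ 11.49%.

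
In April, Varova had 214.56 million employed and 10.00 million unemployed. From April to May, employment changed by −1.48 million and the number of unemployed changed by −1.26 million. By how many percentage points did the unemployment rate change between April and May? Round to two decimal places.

April: labor force = 214.56 + 10.00 = 224.56; u = 10.00/224.56 = 4.45%.
May: labor force = 213.08 + 8.74 = 221.82; u = 8.74/221.82 = 3.94%.
Change = 3.94% − 4.45% = −0.51 pp.

The unemployment rate changed by −0.51 percentage points.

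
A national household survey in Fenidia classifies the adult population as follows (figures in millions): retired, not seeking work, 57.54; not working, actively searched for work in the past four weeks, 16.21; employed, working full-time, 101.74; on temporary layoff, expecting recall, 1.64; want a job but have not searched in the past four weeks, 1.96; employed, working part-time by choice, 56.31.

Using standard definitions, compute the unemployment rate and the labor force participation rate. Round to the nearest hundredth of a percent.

Employed = 101.74 + 56.31 = 158.05 million.
Unemployed = 16.21 + 1.64 = 17.85 million (jobless and actively searching, or on temporary layoff).
Labor force = 158.05 + 17.85 = 175.90 million.
Not in labor force = 57.54 + 1.96 = 59.50 million (those not working and not actively searching are outside the labor force — including those who want a job but have given up searching).
Civilian working-age population = 175.90 + 59.50 = 235.40 million.
Unemployment rate = 17.85 / 175.90 = 10.15%.
Labor force participation rate = 175.90 / 235.40 = 74.72%.

Unemployment rate ≈ 10.15%; labor force participation rate ≈ 74.72%.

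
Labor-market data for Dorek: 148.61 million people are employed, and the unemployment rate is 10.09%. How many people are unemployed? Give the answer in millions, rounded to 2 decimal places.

Let U be the number unemployed. The labor force is E + U, and U/(E+U) = 0.1009.
So U = 0.1009 × 148.61 / (1 − 0.1009) = 14.9947 / 0.8991 ≈ 16.68 million.

About 16.68 million are unemployed.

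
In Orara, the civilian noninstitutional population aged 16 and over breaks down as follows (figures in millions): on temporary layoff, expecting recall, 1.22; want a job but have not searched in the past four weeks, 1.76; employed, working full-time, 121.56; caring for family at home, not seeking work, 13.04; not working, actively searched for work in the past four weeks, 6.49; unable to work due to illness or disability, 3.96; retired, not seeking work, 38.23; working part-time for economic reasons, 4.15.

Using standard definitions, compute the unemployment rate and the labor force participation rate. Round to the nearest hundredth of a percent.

Employed = 121.56 + 4.15 = 125.71 million (anyone who worked, including part-time for economic reasons, counts as employed).
Unemployed = 1.22 + 6.49 = 7.71 million (jobless and actively searching, or on temporary layoff).
Labor force = 125.71 + 7.71 = 133.42 million.
Not in labor force = 1.76 + 13.04 + 3.96 + 38.23 = 56.99 million (those not working and not actively searching are outside the labor force — including those who want a job but have given up searching).
Civilian working-age population = 133.42 + 56.99 = 190.41 million.
Unemployment rate = 7.71 / 133.42 = 5.78%.
Labor force participation rate = 133.42 / 190.41 = 70.07%.

Unemployment rate ≈ 5.78%; labor force participation rate ≈ 70.07%.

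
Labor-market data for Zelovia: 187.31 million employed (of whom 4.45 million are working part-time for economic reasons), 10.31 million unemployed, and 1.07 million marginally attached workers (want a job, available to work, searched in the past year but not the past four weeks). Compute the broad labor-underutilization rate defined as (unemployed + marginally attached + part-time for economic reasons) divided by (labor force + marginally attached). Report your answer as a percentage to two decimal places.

Broad underutilization rate ≈ 7.97%.

Labor force = 187.31 + 10.31 = 197.62 million.
Numerator = 10.31 + 1.07 + 4.45 = 15.83 million.
Denominator = 197.62 + 1.07 = 198.69 million.
Broad rate = 15.83 / 198.69 = 7.97%.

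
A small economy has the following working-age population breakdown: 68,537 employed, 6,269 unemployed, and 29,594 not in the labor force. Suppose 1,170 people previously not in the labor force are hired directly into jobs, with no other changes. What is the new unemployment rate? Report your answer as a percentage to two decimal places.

Initially, labor force = 68,537 + 6,269 = 74,806, so u = 6,269/74,806 = 8.38%.
After the change, employed and labor force both rise by 1,170; unemployed unchanged → E = 69,707, U = 6,269, labor force = 75,976.
New unemployment rate = 6,269 / 75,976 = 8.25%.

New unemployment rate ≈ 8.25%.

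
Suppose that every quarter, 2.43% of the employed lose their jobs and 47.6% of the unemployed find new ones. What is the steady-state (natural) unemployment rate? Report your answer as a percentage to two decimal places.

Steady-state unemployment rate ≈ 4.86%.

At steady state the flows balance: s·E = f·U, so U/(E+U) = s/(s+f).
u* = 2.43 / (2.43 + 47.6) = 2.43 / 50.03 = 4.86%.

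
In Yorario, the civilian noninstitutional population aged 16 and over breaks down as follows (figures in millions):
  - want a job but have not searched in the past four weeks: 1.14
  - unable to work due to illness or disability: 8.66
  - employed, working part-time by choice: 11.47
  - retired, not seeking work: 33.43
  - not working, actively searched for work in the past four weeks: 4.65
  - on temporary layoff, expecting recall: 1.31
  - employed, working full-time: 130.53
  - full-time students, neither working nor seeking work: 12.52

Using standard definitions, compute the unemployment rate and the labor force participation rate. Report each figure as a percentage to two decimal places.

Employed = 11.47 + 130.53 = 142.00 million.
Unemployed = 4.65 + 1.31 = 5.96 million (jobless and actively searching, or on temporary layoff).
Labor force = 142.00 + 5.96 = 147.96 million.
Not in labor force = 1.14 + 8.66 + 33.43 + 12.52 = 55.75 million (those not working and not actively searching are outside the labor force — including those who want a job but have given up searching).
Civilian working-age population = 147.96 + 55.75 = 203.71 million.
Unemployment rate = 5.96 / 147.96 = 4.03%.
Labor force participation rate = 147.96 / 203.71 = 72.63%.

Unemployment rate ≈ 4.03%; labor force participation rate ≈ 72.63%.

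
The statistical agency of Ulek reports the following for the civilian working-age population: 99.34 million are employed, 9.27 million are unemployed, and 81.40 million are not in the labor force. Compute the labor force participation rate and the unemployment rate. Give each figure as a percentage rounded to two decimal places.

Labor force = employed + unemployed = 99.34 + 9.27 = 108.61 million.
Working-age population = 108.61 + 81.40 = 190.01 million.
Unemployment rate = 9.27 / 108.61 = 8.54%.
Labor force participation rate = 108.61 / 190.01 = 57.16%.

Labor force participation rate ≈ 57.16%; unemployment rate ≈ 8.54%.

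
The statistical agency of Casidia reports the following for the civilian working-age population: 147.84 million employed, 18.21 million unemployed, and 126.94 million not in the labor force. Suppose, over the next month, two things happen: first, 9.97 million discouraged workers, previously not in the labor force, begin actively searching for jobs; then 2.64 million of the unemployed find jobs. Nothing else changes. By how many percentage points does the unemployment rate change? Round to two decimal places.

Initially, labor force = 147.84 + 18.21 = 166.05 million, so u = 18.21/166.05 = 10.97%.
After the first change, unemployed and labor force both rise by 9.97 → E = 147.84, U = 28.18, labor force = 176.02 million.
After the second change, unemployed falls and employed rises by 2.64; labor force unchanged → E = 150.48, U = 25.54, labor force = 176.02 million.
New unemployment rate = 25.54 / 176.02 = 14.51%.
Change = 14.51% − 10.97% = +3.54 percentage points.

The unemployment rate changes by +3.54 percentage points.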